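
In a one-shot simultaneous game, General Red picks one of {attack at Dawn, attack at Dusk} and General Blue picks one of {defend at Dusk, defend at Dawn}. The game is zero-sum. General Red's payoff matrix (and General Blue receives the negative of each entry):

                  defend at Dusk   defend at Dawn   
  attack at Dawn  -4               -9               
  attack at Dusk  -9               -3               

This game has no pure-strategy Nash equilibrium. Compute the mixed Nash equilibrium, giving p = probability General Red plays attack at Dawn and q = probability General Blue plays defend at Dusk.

General Blue's indifference between defend at Dusk and defend at Dawn determines General Red's mixing probability p:
  General Blue's payoff to defend at Dusk: p·4 + (1−p)·9 = -5p + 9
  General Blue's payoff to defend at Dawn: p·9 + (1−p)·3 = 6p + 3
  -5p + 9 = 6p + 3  ⇒  -11p = -6  ⇒  p = 6/11.
In a mixed equilibrium General Red is indifferent between attack at Dawn and attack at Dusk; this condition fixes q.
  General Red's expected payoff from attack at Dawn: q·(-4) + (1−q)·(-9) = 5q - 9
  General Red's expected payoff from attack at Dusk: q·(-9) + (1−q)·(-3) = -6q - 3
  5q - 9 = -6q - 3  ⇒  11q = 6  ⇒  q = 6/11.

p = 6/11, q = 6/11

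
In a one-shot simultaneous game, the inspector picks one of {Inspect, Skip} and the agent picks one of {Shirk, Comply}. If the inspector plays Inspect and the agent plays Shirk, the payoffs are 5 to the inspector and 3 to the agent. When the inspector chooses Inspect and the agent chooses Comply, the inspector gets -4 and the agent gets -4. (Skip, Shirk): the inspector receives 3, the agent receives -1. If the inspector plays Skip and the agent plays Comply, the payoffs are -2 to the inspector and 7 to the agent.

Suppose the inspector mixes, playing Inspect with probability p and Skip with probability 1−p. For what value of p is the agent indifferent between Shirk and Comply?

The inspector's mix must leave the agent indifferent between Shirk and Comply.
  the agent's payoff to Shirk: p·3 + (1−p)·(-1) = 4p - 1
  the agent's payoff to Comply: p·(-4) + (1−p)·7 = -11p + 7
  4p - 1 = -11p + 7  ⇒  15p = 8  ⇒  p = 8/15.

p = 8/15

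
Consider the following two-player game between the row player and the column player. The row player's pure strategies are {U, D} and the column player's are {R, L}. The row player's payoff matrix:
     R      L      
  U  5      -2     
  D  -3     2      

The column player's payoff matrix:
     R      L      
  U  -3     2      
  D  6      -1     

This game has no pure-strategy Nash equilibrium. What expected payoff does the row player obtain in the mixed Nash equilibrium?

1/3

The row player's indifference between U and D determines the column player's mixing probability q:
  the row player's expected payoff from U: q·5 + (1−q)·(-2) = 7q - 2
  the row player's expected payoff from D: q·(-3) + (1−q)·2 = -5q + 2
  7q - 2 = -5q + 2  ⇒  12q = 4  ⇒  q = 1/3.
At equilibrium the row player is indifferent across rows, so the row player's payoff equals the payoff from U: (1/3)·5 + (2/3)·(-2) = 1/3.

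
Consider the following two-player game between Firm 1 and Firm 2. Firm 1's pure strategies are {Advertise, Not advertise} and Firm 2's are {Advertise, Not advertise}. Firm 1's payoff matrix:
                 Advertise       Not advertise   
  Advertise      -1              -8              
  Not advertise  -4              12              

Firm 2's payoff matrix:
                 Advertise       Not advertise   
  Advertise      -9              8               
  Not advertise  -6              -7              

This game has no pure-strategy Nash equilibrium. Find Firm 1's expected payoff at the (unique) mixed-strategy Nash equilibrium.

Firm 1's indifference between Advertise and Not advertise determines Firm 2's mixing probability q:
  Firm 1's payoff to Advertise: q·(-1) + (1−q)·(-8) = 7q - 8
  Firm 1's payoff to Not advertise: q·(-4) + (1−q)·12 = -16q + 12
  7q - 8 = -16q + 12  ⇒  23q = 20  ⇒  q = 20/23.
At equilibrium Firm 1 is indifferent across rows, so Firm 1's payoff equals the payoff from Advertise: (20/23)·(-1) + (3/23)·(-8) = -44/23.

-44/23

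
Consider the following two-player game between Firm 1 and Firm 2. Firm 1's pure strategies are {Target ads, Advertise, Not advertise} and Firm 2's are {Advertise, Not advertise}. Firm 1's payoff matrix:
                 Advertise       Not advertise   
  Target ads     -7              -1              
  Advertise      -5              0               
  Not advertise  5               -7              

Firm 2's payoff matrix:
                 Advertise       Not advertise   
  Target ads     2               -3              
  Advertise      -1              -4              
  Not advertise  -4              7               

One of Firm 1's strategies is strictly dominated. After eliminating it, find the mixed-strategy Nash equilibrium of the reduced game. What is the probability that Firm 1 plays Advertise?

Firm 1's strategy Target ads is strictly dominated by Advertise: -5 > -7 and 0 > -1. Eliminate Target ads.
For Firm 2 to be willing to mix, Firm 2 must be indifferent between Advertise and Not advertise, which pins down Firm 1's mix.
  Firm 2's payoff from Advertise: p·(-1) + (1−p)·(-4) = 3p - 4
  Firm 2's payoff from Not advertise: p·(-4) + (1−p)·7 = -11p + 7
  3p - 4 = -11p + 7  ⇒  14p = 11  ⇒  p = 11/14.

p = 11/14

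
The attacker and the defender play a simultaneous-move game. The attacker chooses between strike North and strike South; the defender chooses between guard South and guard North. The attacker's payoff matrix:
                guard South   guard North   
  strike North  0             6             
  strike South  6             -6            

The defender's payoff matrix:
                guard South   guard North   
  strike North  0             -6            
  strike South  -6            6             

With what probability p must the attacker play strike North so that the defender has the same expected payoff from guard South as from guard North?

p = 2/3

The attacker's mix must leave the defender indifferent between guard South and guard North.
  the defender's expected payoff from guard South: p·0 + (1−p)·(-6) = 6p - 6
  the defender's expected payoff from guard North: p·(-6) + (1−p)·6 = -12p + 6
  6p - 6 = -12p + 6  ⇒  18p = 12  ⇒  p = 2/3.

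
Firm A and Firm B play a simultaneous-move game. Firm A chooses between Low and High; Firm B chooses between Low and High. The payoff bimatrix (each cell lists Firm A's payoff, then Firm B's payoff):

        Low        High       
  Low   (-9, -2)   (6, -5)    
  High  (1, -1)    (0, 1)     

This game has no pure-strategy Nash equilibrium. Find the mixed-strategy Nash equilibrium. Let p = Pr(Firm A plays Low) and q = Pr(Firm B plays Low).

p = 2/5, q = 3/8

In a mixed equilibrium Firm B is indifferent between Low and High; this condition fixes p.
  Firm B's expected payoff from Low: p·(-2) + (1−p)·(-1) = -p - 1
  Firm B's expected payoff from High: p·(-5) + (1−p)·1 = -6p + 1
  -p - 1 = -6p + 1  ⇒  5p = 2  ⇒  p = 2/5.
Firm B's mix must leave Firm A indifferent between Low and High.
  Firm A's payoff to Low: q·(-9) + (1−q)·6 = -15q + 6
  Firm A's payoff to High: q·1 + (1−q)·0 = q
  -15q + 6 = q  ⇒  -16q = -6  ⇒  q = 3/8.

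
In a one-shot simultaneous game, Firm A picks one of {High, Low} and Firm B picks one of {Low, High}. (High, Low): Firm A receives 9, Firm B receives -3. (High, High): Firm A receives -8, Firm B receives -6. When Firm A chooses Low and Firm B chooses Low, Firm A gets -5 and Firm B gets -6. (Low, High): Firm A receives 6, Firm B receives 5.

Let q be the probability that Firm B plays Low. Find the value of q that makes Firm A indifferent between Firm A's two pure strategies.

q = 1/2

For Firm A to be willing to mix, Firm A must be indifferent between High and Low, which pins down Firm B's mix.
  Firm A's payoff from High: q·9 + (1−q)·(-8) = 17q - 8
  Firm A's payoff from Low: q·(-5) + (1−q)·6 = -11q + 6
  17q - 8 = -11q + 6  ⇒  28q = 14  ⇒  q = 1/2.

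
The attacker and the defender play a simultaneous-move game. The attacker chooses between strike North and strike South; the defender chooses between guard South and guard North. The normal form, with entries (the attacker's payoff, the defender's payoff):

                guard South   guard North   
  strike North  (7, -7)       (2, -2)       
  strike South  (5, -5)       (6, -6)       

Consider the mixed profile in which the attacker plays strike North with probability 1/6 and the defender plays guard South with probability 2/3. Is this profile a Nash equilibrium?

Check the defender's indifference given the attacker's mix p = 1/6:
  payoff from guard South = -16/3; payoff from guard North = -16/3 — equal.
Check the attacker's indifference given the defender's mix q = 2/3:
  payoff from strike North = 16/3; payoff from strike South = 16/3 — equal.
Both players are indifferent, so neither can profitably deviate.

Yes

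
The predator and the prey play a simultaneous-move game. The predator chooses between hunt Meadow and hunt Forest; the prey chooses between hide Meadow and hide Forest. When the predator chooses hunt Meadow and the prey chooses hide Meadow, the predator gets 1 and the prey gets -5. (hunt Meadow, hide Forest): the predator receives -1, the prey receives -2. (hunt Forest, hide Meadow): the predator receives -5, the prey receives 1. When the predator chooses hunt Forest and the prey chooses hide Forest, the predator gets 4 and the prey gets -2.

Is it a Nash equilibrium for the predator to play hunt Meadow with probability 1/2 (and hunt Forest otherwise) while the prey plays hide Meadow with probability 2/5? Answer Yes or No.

No

Given the prey's mix q = 2/5, the predator's payoff from hunt Meadow is -1/5 but from hunt Forest is 2/5. The predator strictly prefers hunt Forest, so the predator would not mix.
So the proposed profile is not a Nash equilibrium.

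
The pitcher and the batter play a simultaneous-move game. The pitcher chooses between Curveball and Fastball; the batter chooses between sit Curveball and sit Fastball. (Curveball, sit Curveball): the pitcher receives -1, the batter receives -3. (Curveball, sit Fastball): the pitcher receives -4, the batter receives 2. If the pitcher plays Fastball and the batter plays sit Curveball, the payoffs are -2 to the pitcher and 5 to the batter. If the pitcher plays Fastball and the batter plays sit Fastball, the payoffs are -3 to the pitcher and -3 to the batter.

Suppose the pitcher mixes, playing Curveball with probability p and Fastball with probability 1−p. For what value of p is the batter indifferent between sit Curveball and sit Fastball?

p = 8/13

Set the batter's expected payoff from sit Curveball equal to that from sit Fastball:
  the batter's payoff to sit Curveball: p·(-3) + (1−p)·5 = -8p + 5
  the batter's payoff to sit Fastball: p·2 + (1−p)·(-3) = 5p - 3
  -8p + 5 = 5p - 3  ⇒  -13p = -8  ⇒  p = 8/13.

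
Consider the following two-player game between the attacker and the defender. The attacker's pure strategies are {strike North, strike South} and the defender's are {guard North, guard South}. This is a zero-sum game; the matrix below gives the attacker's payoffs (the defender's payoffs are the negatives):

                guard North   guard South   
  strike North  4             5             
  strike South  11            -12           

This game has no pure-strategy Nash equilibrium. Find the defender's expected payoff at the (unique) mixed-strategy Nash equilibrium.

-103/24

In a mixed equilibrium the defender is indifferent between guard North and guard South; this condition fixes p.
  the defender's payoff to guard North: p·(-4) + (1−p)·(-11) = 7p - 11
  the defender's payoff to guard South: p·(-5) + (1−p)·12 = -17p + 12
  7p - 11 = -17p + 12  ⇒  24p = 23  ⇒  p = 23/24.
At equilibrium the defender is indifferent across columns, so the defender's payoff equals the payoff from guard North: (23/24)·(-4) + (1/24)·(-11) = -103/24.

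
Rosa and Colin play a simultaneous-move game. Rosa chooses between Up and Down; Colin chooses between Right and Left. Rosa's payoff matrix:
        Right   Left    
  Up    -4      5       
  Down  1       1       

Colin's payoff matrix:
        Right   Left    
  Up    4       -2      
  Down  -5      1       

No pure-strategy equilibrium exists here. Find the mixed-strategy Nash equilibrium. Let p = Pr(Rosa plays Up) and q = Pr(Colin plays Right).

p = 1/2, q = 4/9

Set Colin's expected payoff from Right equal to that from Left:
  Colin's payoff to Right: p·4 + (1−p)·(-5) = 9p - 5
  Colin's payoff to Left: p·(-2) + (1−p)·1 = -3p + 1
  9p - 5 = -3p + 1  ⇒  12p = 6  ⇒  p = 1/2.
Colin's mix must leave Rosa indifferent between Up and Down.
  Rosa's expected payoff from Up: q·(-4) + (1−q)·5 = -9q + 5
  Rosa's expected payoff from Down: q·1 + (1−q)·1 = 1
  -9q + 5 = 1  ⇒  -9q = -4  ⇒  q = 4/9.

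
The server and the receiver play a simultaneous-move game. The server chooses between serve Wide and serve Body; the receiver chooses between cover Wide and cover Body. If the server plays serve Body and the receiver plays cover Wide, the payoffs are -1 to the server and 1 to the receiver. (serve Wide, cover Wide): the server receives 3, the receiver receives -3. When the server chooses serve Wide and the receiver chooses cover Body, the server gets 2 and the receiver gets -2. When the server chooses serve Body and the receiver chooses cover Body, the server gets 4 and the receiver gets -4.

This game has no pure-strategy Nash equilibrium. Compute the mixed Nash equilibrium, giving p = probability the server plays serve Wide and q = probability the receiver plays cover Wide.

For the receiver to be willing to mix, the receiver must be indifferent between cover Wide and cover Body, which pins down the server's mix.
  the receiver's payoff from cover Wide: p·(-3) + (1−p)·1 = -4p + 1
  the receiver's payoff from cover Body: p·(-2) + (1−p)·(-4) = 2p - 4
  -4p + 1 = 2p - 4  ⇒  -6p = -5  ⇒  p = 5/6.
The server's indifference between serve Wide and serve Body determines the receiver's mixing probability q:
  the server's payoff from serve Wide: q·3 + (1−q)·2 = q + 2
  the server's payoff from serve Body: q·(-1) + (1−q)·4 = -5q + 4
  q + 2 = -5q + 4  ⇒  6q = 2  ⇒  q = 1/3.

p = 5/6, q = 1/3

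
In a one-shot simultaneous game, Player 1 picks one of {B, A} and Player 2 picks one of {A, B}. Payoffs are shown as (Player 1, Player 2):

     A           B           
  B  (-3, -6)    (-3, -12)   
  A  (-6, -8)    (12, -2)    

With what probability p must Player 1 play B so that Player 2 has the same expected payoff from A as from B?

In a mixed equilibrium Player 2 is indifferent between A and B; this condition fixes p.
  Player 2's payoff to A: p·(-6) + (1−p)·(-8) = 2p - 8
  Player 2's payoff to B: p·(-12) + (1−p)·(-2) = -10p - 2
  2p - 8 = -10p - 2  ⇒  12p = 6  ⇒  p = 1/2.

p = 1/2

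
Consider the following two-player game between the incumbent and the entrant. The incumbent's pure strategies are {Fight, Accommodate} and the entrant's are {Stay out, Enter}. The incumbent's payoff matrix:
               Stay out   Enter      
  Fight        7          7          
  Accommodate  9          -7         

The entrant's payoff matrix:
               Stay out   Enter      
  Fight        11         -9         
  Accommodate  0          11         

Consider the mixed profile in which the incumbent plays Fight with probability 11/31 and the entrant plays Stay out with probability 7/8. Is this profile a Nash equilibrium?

Check the entrant's indifference given the incumbent's mix p = 11/31:
  payoff from Stay out = 121/31; payoff from Enter = 121/31 — equal.
Check the incumbent's indifference given the entrant's mix q = 7/8:
  payoff from Fight = 7; payoff from Accommodate = 7 — equal.
Both players are indifferent, so neither can profitably deviate.

Yes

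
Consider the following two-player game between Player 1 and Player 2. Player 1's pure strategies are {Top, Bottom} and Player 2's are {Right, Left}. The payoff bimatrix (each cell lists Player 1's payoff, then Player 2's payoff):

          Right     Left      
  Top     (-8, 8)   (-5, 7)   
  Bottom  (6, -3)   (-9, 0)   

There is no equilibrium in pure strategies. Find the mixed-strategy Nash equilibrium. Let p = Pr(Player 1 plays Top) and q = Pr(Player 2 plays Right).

Player 2's indifference between Right and Left determines Player 1's mixing probability p:
  Player 2's payoff to Right: p·8 + (1−p)·(-3) = 11p - 3
  Player 2's payoff to Left: p·7 + (1−p)·0 = 7p
  11p - 3 = 7p  ⇒  4p = 3  ⇒  p = 3/4.
Set Player 1's expected payoff from Top equal to that from Bottom:
  Player 1's expected payoff from Top: q·(-8) + (1−q)·(-5) = -3q - 5
  Player 1's expected payoff from Bottom: q·6 + (1−q)·(-9) = 15q - 9
  -3q - 5 = 15q - 9  ⇒  -18q = -4  ⇒  q = 2/9.

p = 3/4, q = 2/9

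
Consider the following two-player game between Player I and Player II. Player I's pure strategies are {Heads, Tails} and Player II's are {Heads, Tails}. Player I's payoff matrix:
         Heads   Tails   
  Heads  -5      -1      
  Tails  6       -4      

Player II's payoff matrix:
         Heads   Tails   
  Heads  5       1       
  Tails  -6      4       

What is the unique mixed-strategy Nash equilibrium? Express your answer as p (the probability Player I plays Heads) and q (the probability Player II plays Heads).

In a mixed equilibrium Player II is indifferent between Heads and Tails; this condition fixes p.
  Player II's expected payoff from Heads: p·5 + (1−p)·(-6) = 11p - 6
  Player II's expected payoff from Tails: p·1 + (1−p)·4 = -3p + 4
  11p - 6 = -3p + 4  ⇒  14p = 10  ⇒  p = 5/7.
For Player I to be willing to mix, Player I must be indifferent between Heads and Tails, which pins down Player II's mix.
  Player I's payoff to Heads: q·(-5) + (1−q)·(-1) = -4q - 1
  Player I's payoff to Tails: q·6 + (1−q)·(-4) = 10q - 4
  -4q - 1 = 10q - 4  ⇒  -14q = -3  ⇒  q = 3/14.

p = 5/7, q = 3/14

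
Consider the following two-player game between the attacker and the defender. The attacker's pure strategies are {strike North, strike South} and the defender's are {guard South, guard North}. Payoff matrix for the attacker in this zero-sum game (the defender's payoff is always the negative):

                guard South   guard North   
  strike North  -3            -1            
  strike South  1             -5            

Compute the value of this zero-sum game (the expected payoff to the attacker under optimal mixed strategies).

Set the attacker's expected payoff from strike North equal to that from strike South:
  the attacker's payoff to strike North: q·(-3) + (1−q)·(-1) = -2q - 1
  the attacker's payoff to strike South: q·1 + (1−q)·(-5) = 6q - 5
  -2q - 1 = 6q - 5  ⇒  -8q = -4  ⇒  q = 1/2.
The value is the attacker's expected payoff against this mix (using strike North): (1/2)·(-3) + (1/2)·(-1) = -2.

v = -2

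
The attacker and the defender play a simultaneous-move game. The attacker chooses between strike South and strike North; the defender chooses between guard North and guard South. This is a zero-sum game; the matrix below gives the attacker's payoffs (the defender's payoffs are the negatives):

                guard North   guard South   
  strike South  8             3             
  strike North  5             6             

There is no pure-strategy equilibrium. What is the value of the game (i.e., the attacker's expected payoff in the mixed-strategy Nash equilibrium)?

v = 11/2

Set the attacker's expected payoff from strike South equal to that from strike North:
  the attacker's payoff from strike South: q·8 + (1−q)·3 = 5q + 3
  the attacker's payoff from strike North: q·5 + (1−q)·6 = -q + 6
  5q + 3 = -q + 6  ⇒  6q = 3  ⇒  q = 1/2.
The value is the attacker's expected payoff against this mix (using strike South): (1/2)·8 + (1/2)·3 = 11/2.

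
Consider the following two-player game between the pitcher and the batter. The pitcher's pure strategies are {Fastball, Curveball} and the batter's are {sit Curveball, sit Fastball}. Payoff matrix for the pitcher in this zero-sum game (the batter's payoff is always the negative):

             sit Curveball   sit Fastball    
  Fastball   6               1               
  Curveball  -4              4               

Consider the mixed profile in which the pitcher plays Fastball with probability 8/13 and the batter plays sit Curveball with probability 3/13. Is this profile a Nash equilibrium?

Yes

Check the batter's indifference given the pitcher's mix p = 8/13:
  payoff from sit Curveball = -28/13; payoff from sit Fastball = -28/13 — equal.
Check the pitcher's indifference given the batter's mix q = 3/13:
  payoff from Fastball = 28/13; payoff from Curveball = 28/13 — equal.
Both players are indifferent, so neither can profitably deviate.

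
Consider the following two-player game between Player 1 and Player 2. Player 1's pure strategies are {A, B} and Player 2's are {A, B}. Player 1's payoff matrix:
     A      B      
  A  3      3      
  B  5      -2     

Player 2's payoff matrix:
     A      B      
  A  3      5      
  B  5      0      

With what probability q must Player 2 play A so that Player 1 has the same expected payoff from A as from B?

Set Player 1's expected payoff from A equal to that from B:
  Player 1's expected payoff from A: q·3 + (1−q)·3 = 3
  Player 1's expected payoff from B: q·5 + (1−q)·(-2) = 7q - 2
  3 = 7q - 2  ⇒  -7q = -5  ⇒  q = 5/7.

q = 5/7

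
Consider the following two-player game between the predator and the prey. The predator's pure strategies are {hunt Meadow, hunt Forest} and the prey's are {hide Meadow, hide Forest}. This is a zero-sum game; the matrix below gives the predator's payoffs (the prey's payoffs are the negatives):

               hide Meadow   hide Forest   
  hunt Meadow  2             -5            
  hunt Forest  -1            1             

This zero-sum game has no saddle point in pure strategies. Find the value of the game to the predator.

Set the predator's expected payoff from hunt Meadow equal to that from hunt Forest:
  the predator's payoff from hunt Meadow: q·2 + (1−q)·(-5) = 7q - 5
  the predator's payoff from hunt Forest: q·(-1) + (1−q)·1 = -2q + 1
  7q - 5 = -2q + 1  ⇒  9q = 6  ⇒  q = 2/3.
The value is the predator's expected payoff against this mix (using hunt Meadow): (2/3)·2 + (1/3)·(-5) = -1/3.

v = -1/3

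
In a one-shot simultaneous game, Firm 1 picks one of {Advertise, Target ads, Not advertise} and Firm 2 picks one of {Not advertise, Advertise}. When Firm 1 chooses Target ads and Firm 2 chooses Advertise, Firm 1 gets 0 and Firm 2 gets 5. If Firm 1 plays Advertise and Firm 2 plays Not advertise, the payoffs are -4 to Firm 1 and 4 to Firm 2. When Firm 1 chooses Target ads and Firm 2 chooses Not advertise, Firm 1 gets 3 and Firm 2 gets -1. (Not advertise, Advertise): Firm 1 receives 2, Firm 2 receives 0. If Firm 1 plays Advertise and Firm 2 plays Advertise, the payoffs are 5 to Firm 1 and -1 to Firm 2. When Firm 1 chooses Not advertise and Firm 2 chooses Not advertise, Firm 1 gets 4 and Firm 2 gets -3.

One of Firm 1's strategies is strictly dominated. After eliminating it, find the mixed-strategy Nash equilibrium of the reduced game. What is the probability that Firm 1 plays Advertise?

p = 3/8

Firm 1's strategy Target ads is strictly dominated by Not advertise: 4 > 3 and 2 > 0. Eliminate Target ads.
Firm 2's indifference between Not advertise and Advertise determines Firm 1's mixing probability p:
  Firm 2's payoff from Not advertise: p·4 + (1−p)·(-3) = 7p - 3
  Firm 2's payoff from Advertise: p·(-1) + (1−p)·0 = -p
  7p - 3 = -p  ⇒  8p = 3  ⇒  p = 3/8.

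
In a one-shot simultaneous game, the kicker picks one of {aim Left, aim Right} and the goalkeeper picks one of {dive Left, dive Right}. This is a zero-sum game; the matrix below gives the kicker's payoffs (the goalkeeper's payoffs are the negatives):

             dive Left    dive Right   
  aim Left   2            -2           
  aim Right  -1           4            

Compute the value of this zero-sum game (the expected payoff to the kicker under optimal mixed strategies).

v = 2/3

In a mixed equilibrium the kicker is indifferent between aim Left and aim Right; this condition fixes q.
  the kicker's expected payoff from aim Left: q·2 + (1−q)·(-2) = 4q - 2
  the kicker's expected payoff from aim Right: q·(-1) + (1−q)·4 = -5q + 4
  4q - 2 = -5q + 4  ⇒  9q = 6  ⇒  q = 2/3.
The value is the kicker's expected payoff against this mix (using aim Left): (2/3)·2 + (1/3)·(-2) = 2/3.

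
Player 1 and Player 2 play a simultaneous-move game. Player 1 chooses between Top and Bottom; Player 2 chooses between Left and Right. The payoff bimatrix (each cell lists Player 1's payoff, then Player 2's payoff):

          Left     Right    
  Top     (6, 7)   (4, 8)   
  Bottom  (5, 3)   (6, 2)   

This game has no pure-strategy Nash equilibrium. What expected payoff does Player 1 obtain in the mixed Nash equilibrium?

16/3

For Player 1 to be willing to mix, Player 1 must be indifferent between Top and Bottom, which pins down Player 2's mix.
  Player 1's payoff from Top: q·6 + (1−q)·4 = 2q + 4
  Player 1's payoff from Bottom: q·5 + (1−q)·6 = -q + 6
  2q + 4 = -q + 6  ⇒  3q = 2  ⇒  q = 2/3.
At equilibrium Player 1 is indifferent across rows, so Player 1's payoff equals the payoff from Top: (2/3)·6 + (1/3)·4 = 16/3.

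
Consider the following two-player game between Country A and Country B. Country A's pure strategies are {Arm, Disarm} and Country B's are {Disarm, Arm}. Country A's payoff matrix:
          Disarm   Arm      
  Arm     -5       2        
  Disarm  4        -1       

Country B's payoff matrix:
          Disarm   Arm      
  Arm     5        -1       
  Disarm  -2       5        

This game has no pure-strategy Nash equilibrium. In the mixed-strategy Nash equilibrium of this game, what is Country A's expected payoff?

1/4

In a mixed equilibrium Country A is indifferent between Arm and Disarm; this condition fixes q.
  Country A's expected payoff from Arm: q·(-5) + (1−q)·2 = -7q + 2
  Country A's expected payoff from Disarm: q·4 + (1−q)·(-1) = 5q - 1
  -7q + 2 = 5q - 1  ⇒  -12q = -3  ⇒  q = 1/4.
At equilibrium Country A is indifferent across rows, so Country A's payoff equals the payoff from Arm: (1/4)·(-5) + (3/4)·2 = 1/4.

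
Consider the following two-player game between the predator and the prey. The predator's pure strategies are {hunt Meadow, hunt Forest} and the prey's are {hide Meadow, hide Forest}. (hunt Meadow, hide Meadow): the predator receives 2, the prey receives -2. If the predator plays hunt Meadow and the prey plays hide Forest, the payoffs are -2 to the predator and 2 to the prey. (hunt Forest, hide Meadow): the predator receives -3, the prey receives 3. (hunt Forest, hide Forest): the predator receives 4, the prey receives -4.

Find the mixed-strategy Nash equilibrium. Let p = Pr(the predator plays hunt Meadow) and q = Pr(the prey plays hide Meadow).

In a mixed equilibrium the prey is indifferent between hide Meadow and hide Forest; this condition fixes p.
  the prey's payoff to hide Meadow: p·(-2) + (1−p)·3 = -5p + 3
  the prey's payoff to hide Forest: p·2 + (1−p)·(-4) = 6p - 4
  -5p + 3 = 6p - 4  ⇒  -11p = -7  ⇒  p = 7/11.
Set the predator's expected payoff from hunt Meadow equal to that from hunt Forest:
  the predator's payoff to hunt Meadow: q·2 + (1−q)·(-2) = 4q - 2
  the predator's payoff to hunt Forest: q·(-3) + (1−q)·4 = -7q + 4
  4q - 2 = -7q + 4  ⇒  11q = 6  ⇒  q = 6/11.

p = 7/11, q = 6/11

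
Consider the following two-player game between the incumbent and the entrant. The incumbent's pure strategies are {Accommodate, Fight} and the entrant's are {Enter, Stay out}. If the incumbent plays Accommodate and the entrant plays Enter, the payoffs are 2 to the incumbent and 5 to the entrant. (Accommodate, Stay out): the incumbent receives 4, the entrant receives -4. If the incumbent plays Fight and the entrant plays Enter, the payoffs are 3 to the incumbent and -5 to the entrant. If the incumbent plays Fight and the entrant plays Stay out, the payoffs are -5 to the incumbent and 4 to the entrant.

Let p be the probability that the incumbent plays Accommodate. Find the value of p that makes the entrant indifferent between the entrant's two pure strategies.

p = 1/2

The entrant's indifference between Enter and Stay out determines the incumbent's mixing probability p:
  the entrant's payoff from Enter: p·5 + (1−p)·(-5) = 10p - 5
  the entrant's payoff from Stay out: p·(-4) + (1−p)·4 = -8p + 4
  10p - 5 = -8p + 4  ⇒  18p = 9  ⇒  p = 1/2.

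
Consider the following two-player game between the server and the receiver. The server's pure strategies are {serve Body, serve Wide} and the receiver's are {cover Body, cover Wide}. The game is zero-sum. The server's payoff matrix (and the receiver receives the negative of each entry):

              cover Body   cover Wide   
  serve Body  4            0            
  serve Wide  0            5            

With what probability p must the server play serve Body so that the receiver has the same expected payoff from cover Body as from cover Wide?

p = 5/9

For the receiver to be willing to mix, the receiver must be indifferent between cover Body and cover Wide, which pins down the server's mix.
  the receiver's payoff from cover Body: p·(-4) + (1−p)·0 = -4p
  the receiver's payoff from cover Wide: p·0 + (1−p)·(-5) = 5p - 5
  -4p = 5p - 5  ⇒  -9p = -5  ⇒  p = 5/9.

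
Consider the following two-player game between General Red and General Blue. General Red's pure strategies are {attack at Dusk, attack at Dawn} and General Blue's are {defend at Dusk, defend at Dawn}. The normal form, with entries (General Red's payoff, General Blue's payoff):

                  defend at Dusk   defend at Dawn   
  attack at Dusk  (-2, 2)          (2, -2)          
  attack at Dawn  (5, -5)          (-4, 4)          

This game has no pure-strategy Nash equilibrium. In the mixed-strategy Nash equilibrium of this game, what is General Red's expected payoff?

2/13

General Blue's mix must leave General Red indifferent between attack at Dusk and attack at Dawn.
  General Red's payoff to attack at Dusk: q·(-2) + (1−q)·2 = -4q + 2
  General Red's payoff to attack at Dawn: q·5 + (1−q)·(-4) = 9q - 4
  -4q + 2 = 9q - 4  ⇒  -13q = -6  ⇒  q = 6/13.
At equilibrium General Red is indifferent across rows, so General Red's payoff equals the payoff from attack at Dusk: (6/13)·(-2) + (7/13)·2 = 2/13.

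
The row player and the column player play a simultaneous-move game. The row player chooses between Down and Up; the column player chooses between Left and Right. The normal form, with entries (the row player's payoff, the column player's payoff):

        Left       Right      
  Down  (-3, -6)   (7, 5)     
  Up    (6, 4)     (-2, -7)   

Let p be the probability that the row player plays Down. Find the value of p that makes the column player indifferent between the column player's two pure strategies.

Set the column player's expected payoff from Left equal to that from Right:
  the column player's payoff from Left: p·(-6) + (1−p)·4 = -10p + 4
  the column player's payoff from Right: p·5 + (1−p)·(-7) = 12p - 7
  -10p + 4 = 12p - 7  ⇒  -22p = -11  ⇒  p = 1/2.

p = 1/2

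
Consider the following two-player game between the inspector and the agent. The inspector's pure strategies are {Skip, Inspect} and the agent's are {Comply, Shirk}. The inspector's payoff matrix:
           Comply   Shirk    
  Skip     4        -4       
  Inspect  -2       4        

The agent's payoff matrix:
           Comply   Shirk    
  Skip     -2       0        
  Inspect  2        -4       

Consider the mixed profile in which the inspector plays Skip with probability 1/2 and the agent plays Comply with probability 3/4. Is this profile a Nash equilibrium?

Given the inspector's mix p = 1/2, the agent's payoff from Comply is 0 but from Shirk is -2. The agent strictly prefers Comply, so the agent would not mix.
So the proposed profile is not a Nash equilibrium.

No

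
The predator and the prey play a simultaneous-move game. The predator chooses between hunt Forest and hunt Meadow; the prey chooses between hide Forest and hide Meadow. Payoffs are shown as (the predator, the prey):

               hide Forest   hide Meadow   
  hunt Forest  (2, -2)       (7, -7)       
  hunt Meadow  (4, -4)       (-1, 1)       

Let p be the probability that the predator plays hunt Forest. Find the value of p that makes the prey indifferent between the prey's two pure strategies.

The predator's mix must leave the prey indifferent between hide Forest and hide Meadow.
  the prey's payoff from hide Forest: p·(-2) + (1−p)·(-4) = 2p - 4
  the prey's payoff from hide Meadow: p·(-7) + (1−p)·1 = -8p + 1
  2p - 4 = -8p + 1  ⇒  10p = 5  ⇒  p = 1/2.

p = 1/2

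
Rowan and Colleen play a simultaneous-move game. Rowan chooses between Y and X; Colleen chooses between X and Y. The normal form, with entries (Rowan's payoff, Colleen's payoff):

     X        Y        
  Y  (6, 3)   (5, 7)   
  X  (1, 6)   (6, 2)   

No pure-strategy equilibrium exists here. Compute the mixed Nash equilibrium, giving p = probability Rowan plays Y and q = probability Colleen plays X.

Set Colleen's expected payoff from X equal to that from Y:
  Colleen's expected payoff from X: p·3 + (1−p)·6 = -3p + 6
  Colleen's expected payoff from Y: p·7 + (1−p)·2 = 5p + 2
  -3p + 6 = 5p + 2  ⇒  -8p = -4  ⇒  p = 1/2.
Set Rowan's expected payoff from Y equal to that from X:
  Rowan's expected payoff from Y: q·6 + (1−q)·5 = q + 5
  Rowan's expected payoff from X: q·1 + (1−q)·6 = -5q + 6
  q + 5 = -5q + 6  ⇒  6q = 1  ⇒  q = 1/6.

p = 1/2, q = 1/6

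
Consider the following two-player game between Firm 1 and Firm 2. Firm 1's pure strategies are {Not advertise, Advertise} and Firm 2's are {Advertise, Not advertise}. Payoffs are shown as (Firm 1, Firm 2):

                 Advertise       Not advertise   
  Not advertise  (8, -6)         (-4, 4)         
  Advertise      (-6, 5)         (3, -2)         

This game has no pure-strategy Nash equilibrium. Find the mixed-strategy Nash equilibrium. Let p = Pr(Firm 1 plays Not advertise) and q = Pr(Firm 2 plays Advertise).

Firm 1's mix must leave Firm 2 indifferent between Advertise and Not advertise.
  Firm 2's expected payoff from Advertise: p·(-6) + (1−p)·5 = -11p + 5
  Firm 2's expected payoff from Not advertise: p·4 + (1−p)·(-2) = 6p - 2
  -11p + 5 = 6p - 2  ⇒  -17p = -7  ⇒  p = 7/17.
For Firm 1 to be willing to mix, Firm 1 must be indifferent between Not advertise and Advertise, which pins down Firm 2's mix.
  Firm 1's payoff from Not advertise: q·8 + (1−q)·(-4) = 12q - 4
  Firm 1's payoff from Advertise: q·(-6) + (1−q)·3 = -9q + 3
  12q - 4 = -9q + 3  ⇒  21q = 7  ⇒  q = 1/3.

p = 7/17, q = 1/3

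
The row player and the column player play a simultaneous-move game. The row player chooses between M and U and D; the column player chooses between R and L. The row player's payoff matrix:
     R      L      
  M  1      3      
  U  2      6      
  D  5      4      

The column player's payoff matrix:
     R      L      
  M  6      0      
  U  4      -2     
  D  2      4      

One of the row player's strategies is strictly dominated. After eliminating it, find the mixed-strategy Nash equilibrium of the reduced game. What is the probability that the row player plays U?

The row player's strategy M is strictly dominated by U: 2 > 1 and 6 > 3. Eliminate M.
For the column player to be willing to mix, the column player must be indifferent between R and L, which pins down the row player's mix.
  the column player's payoff from R: p·4 + (1−p)·2 = 2p + 2
  the column player's payoff from L: p·(-2) + (1−p)·4 = -6p + 4
  2p + 2 = -6p + 4  ⇒  8p = 2  ⇒  p = 1/4.

p = 1/4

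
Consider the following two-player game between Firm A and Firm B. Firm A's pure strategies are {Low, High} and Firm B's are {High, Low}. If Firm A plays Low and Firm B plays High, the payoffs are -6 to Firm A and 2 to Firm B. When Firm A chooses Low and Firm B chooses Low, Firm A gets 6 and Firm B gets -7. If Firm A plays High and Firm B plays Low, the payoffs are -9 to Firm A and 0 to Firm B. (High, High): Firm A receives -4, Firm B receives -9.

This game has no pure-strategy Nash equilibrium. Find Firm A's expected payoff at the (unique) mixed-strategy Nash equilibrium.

-78/17

Firm B's mix must leave Firm A indifferent between Low and High.
  Firm A's expected payoff from Low: q·(-6) + (1−q)·6 = -12q + 6
  Firm A's expected payoff from High: q·(-4) + (1−q)·(-9) = 5q - 9
  -12q + 6 = 5q - 9  ⇒  -17q = -15  ⇒  q = 15/17.
At equilibrium Firm A is indifferent across rows, so Firm A's payoff equals the payoff from Low: (15/17)·(-6) + (2/17)·6 = -78/17.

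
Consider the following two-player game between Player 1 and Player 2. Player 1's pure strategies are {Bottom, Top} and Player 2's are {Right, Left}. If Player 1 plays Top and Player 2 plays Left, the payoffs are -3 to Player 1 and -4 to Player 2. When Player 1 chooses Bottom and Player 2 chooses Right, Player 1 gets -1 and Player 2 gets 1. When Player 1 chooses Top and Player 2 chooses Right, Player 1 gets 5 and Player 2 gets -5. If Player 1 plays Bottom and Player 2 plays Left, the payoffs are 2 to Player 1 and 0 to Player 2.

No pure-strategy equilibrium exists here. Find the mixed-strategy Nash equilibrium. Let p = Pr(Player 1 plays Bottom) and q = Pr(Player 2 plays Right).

p = 1/2, q = 5/11

Player 2's indifference between Right and Left determines Player 1's mixing probability p:
  Player 2's payoff to Right: p·1 + (1−p)·(-5) = 6p - 5
  Player 2's payoff to Left: p·0 + (1−p)·(-4) = 4p - 4
  6p - 5 = 4p - 4  ⇒  2p = 1  ⇒  p = 1/2.
For Player 1 to be willing to mix, Player 1 must be indifferent between Bottom and Top, which pins down Player 2's mix.
  Player 1's payoff from Bottom: q·(-1) + (1−q)·2 = -3q + 2
  Player 1's payoff from Top: q·5 + (1−q)·(-3) = 8q - 3
  -3q + 2 = 8q - 3  ⇒  -11q = -5  ⇒  q = 5/11.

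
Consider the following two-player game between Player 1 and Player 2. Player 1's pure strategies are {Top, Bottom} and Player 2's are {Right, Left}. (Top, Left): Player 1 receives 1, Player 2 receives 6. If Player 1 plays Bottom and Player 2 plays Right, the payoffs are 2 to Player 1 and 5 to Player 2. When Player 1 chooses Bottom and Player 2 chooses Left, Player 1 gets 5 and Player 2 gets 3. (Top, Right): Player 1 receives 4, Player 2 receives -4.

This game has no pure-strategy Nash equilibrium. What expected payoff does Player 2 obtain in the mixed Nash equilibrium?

7/2

For Player 2 to be willing to mix, Player 2 must be indifferent between Right and Left, which pins down Player 1's mix.
  Player 2's payoff to Right: p·(-4) + (1−p)·5 = -9p + 5
  Player 2's payoff to Left: p·6 + (1−p)·3 = 3p + 3
  -9p + 5 = 3p + 3  ⇒  -12p = -2  ⇒  p = 1/6.
At equilibrium Player 2 is indifferent across columns, so Player 2's payoff equals the payoff from Right: (1/6)·(-4) + (5/6)·5 = 7/2.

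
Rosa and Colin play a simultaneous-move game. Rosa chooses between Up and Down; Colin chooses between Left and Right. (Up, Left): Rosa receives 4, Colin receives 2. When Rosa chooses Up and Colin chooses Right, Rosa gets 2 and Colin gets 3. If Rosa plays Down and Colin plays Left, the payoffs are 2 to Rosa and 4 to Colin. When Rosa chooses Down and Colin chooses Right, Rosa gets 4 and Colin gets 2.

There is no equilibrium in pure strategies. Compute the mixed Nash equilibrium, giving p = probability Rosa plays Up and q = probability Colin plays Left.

p = 2/3, q = 1/2

Rosa's mix must leave Colin indifferent between Left and Right.
  Colin's expected payoff from Left: p·2 + (1−p)·4 = -2p + 4
  Colin's expected payoff from Right: p·3 + (1−p)·2 = p + 2
  -2p + 4 = p + 2  ⇒  -3p = -2  ⇒  p = 2/3.
For Rosa to be willing to mix, Rosa must be indifferent between Up and Down, which pins down Colin's mix.
  Rosa's payoff to Up: q·4 + (1−q)·2 = 2q + 2
  Rosa's payoff to Down: q·2 + (1−q)·4 = -2q + 4
  2q + 2 = -2q + 4  ⇒  4q = 2  ⇒  q = 1/2.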